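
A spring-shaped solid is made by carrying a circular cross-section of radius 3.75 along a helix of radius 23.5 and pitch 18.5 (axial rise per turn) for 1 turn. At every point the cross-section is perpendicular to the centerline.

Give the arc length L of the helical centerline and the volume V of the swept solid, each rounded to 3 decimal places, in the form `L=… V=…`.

2πR = 2π·23.5 = 147.654855
per-turn = √(147.654855² + 18.5²) = √(21801.9561 + 342.25) = √22144.2061 = 148.809294
L = 1 × 148.809294 = 148.809294
V = π·3.75² × L = 44.178647 × 148.809294 = 6574.193245

L=148.809 V=6574.193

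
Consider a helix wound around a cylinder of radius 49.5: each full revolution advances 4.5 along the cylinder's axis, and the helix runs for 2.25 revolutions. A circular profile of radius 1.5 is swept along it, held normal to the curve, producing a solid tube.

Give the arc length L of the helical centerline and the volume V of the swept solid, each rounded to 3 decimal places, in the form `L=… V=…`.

2πR = 2π·49.5 = 311.017673
per-turn = √(311.017673² + 4.5²) = √(96731.9927 + 20.25) = √96752.2427 = 311.050225
L = 2.25 × 311.050225 = 699.863007
V = π·1.5² × L = 7.068583 × 699.863007 = 4947.040084

L=699.863 V=4947.040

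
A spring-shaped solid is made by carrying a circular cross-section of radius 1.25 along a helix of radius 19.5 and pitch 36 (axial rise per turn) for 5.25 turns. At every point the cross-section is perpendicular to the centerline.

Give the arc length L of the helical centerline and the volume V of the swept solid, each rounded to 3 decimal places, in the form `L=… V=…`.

2πR = 2π·19.5 = 122.522113
per-turn = √(122.522113² + 36²) = √(15011.6683 + 1296) = √16307.6683 = 127.701481
L = 5.25 × 127.701481 = 670.432776
V = π·1.25² × L = 4.908739 × 670.432776 = 3290.979194

L=670.433 V=3290.979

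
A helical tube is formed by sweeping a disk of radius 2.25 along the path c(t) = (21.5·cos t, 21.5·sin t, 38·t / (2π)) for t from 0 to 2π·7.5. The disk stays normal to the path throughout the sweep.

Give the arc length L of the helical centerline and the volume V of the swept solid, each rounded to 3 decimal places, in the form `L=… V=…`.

2πR = 2π·21.5 = 135.088484
per-turn = √(135.088484² + 38²) = √(18248.8985 + 1444) = √19692.8985 = 140.331388
L = 7.5 × 140.331388 = 1052.485412
V = π·2.25² × L = 15.904313 × 1052.485412 = 16739.057221

L=1052.485 V=16739.057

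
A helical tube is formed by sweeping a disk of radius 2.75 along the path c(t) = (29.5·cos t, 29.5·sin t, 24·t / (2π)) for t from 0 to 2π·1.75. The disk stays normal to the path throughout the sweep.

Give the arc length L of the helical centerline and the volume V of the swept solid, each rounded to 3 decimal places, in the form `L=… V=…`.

2πR = 2π·29.5 = 185.353967
per-turn = √(185.353967² + 24²) = √(34356.0929 + 576) = √34932.0929 = 186.901292
L = 1.75 × 186.901292 = 327.077261
V = π·2.75² × L = 23.758294 × 327.077261 = 7770.797869

L=327.077 V=7770.798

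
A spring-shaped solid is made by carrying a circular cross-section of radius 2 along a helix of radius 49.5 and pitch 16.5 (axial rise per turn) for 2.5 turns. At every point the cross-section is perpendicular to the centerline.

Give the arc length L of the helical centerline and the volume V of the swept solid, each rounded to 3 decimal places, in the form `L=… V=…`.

2πR = 2π·49.5 = 311.017673
per-turn = √(311.017673² + 16.5²) = √(96731.9927 + 272.25) = √97004.2427 = 311.455041
L = 2.5 × 311.455041 = 778.637603
V = π·2² × L = 12.566371 × 778.637603 = 9784.648696

L=778.638 V=9784.649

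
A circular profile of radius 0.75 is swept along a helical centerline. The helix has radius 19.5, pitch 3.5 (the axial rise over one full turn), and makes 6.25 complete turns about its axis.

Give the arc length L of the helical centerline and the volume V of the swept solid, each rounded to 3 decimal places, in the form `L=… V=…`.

L=766.076 V=1353.767

2πR = 2π·19.5 = 122.522113
per-turn = √(122.522113² + 3.5²) = √(15011.6683 + 12.25) = √15023.9183 = 122.572094
L = 6.25 × 122.572094 = 766.075589
V = π·0.75² × L = 1.767146 × 766.075589 = 1353.767312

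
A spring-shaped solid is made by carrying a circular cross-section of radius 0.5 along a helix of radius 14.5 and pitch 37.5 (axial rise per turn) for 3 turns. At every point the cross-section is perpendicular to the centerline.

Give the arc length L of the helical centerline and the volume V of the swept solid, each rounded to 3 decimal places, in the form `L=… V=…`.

L=295.566 V=232.137

2πR = 2π·14.5 = 91.106187
per-turn = √(91.106187² + 37.5²) = √(8300.3373 + 1406.25) = √9706.5873 = 98.522014
L = 3 × 98.522014 = 295.566043
V = π·0.5² × L = 0.785398 × 295.566043 = 232.137027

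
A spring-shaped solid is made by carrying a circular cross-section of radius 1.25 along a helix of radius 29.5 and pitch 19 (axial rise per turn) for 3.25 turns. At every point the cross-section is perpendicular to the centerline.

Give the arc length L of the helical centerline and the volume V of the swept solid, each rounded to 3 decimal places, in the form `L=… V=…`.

L=605.557 V=2972.521

2πR = 2π·29.5 = 185.353967
per-turn = √(185.353967² + 19²) = √(34356.0929 + 361) = √34717.0929 = 186.325234
L = 3.25 × 186.325234 = 605.557011
V = π·1.25² × L = 4.908739 × 605.557011 = 2972.521028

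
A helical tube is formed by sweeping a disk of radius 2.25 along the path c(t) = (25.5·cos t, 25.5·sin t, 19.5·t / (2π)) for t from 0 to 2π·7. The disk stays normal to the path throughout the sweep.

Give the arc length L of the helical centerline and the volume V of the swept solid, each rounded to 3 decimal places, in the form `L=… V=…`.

2πR = 2π·25.5 = 160.221225
per-turn = √(160.221225² + 19.5²) = √(25670.8410 + 380.25) = √26051.0910 = 161.403504
L = 7 × 161.403504 = 1129.824527
V = π·2.25² × L = 15.904313 × 1129.824527 = 17969.082693

L=1129.825 V=17969.083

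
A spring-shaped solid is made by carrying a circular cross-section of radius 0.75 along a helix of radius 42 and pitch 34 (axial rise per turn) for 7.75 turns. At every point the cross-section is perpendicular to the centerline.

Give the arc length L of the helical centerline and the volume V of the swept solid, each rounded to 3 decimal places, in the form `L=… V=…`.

L=2062.082 V=3643.999

2πR = 2π·42 = 263.893783
per-turn = √(263.893783² + 34²) = √(69639.9287 + 1156) = √70795.9287 = 266.075043
L = 7.75 × 266.075043 = 2062.081585
V = π·0.75² × L = 1.767146 × 2062.081585 = 3643.998952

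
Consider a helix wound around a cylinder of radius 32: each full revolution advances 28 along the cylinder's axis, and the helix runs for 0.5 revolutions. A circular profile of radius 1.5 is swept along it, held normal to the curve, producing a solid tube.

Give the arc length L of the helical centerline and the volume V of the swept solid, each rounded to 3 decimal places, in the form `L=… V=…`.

L=101.501 V=717.469

2πR = 2π·32 = 201.061930
per-turn = √(201.061930² + 28²) = √(40425.8996 + 784) = √41209.8996 = 203.002216
L = 0.5 × 203.002216 = 101.501108
V = π·1.5² × L = 7.068583 × 101.501108 = 717.469054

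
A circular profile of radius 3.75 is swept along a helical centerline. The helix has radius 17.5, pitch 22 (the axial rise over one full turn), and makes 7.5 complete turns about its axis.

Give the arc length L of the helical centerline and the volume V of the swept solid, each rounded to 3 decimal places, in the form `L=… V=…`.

L=841.013 V=37154.805

2πR = 2π·17.5 = 109.955743
per-turn = √(109.955743² + 22²) = √(12090.2654 + 484) = √12574.2654 = 112.135032
L = 7.5 × 112.135032 = 841.012740
V = π·3.75² × L = 44.178647 × 841.012740 = 37154.804688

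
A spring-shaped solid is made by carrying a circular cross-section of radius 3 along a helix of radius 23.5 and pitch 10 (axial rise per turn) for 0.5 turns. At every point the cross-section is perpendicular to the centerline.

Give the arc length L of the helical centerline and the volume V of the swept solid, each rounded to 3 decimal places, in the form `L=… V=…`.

2πR = 2π·23.5 = 147.654855
per-turn = √(147.654855² + 10²) = √(21801.9561 + 100) = √21901.9561 = 147.993095
L = 0.5 × 147.993095 = 73.996547
V = π·3² × L = 28.274334 × 73.996547 = 2092.203088

L=73.997 V=2092.203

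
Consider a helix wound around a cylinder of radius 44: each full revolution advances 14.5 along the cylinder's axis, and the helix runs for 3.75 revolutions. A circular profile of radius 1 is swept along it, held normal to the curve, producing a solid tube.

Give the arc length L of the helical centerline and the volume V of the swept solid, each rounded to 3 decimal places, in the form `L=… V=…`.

L=1038.151 V=3261.446

2πR = 2π·44 = 276.460154
per-turn = √(276.460154² + 14.5²) = √(76430.2165 + 210.25) = √76640.4665 = 276.840146
L = 3.75 × 276.840146 = 1038.150548
V = π·1² × L = 3.141593 × 1038.150548 = 3261.446134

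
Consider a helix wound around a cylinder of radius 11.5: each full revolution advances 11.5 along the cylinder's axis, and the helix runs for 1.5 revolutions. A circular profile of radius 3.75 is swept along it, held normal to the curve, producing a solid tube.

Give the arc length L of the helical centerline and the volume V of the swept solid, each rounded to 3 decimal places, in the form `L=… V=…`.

2πR = 2π·11.5 = 72.256631
per-turn = √(72.256631² + 11.5²) = √(5221.0207 + 132.25) = √5353.2707 = 73.166049
L = 1.5 × 73.166049 = 109.749074
V = π·3.75² × L = 44.178647 × 109.749074 = 4848.565544

L=109.749 V=4848.566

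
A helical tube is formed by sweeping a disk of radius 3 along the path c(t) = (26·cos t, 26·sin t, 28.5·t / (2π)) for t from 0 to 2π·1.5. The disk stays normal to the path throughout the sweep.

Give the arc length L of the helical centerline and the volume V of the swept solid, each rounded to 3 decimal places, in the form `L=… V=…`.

L=248.745 V=7033.108

2πR = 2π·26 = 163.362818
per-turn = √(163.362818² + 28.5²) = √(26687.4103 + 812.25) = √27499.6603 = 165.830215
L = 1.5 × 165.830215 = 248.745323
V = π·3² × L = 28.274334 × 248.745323 = 7033.108312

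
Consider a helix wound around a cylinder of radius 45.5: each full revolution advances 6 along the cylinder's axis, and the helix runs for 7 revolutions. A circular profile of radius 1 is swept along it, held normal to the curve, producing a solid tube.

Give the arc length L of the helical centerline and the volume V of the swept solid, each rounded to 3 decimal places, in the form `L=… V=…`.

2πR = 2π·45.5 = 285.884931
per-turn = √(285.884931² + 6²) = √(81730.1940 + 36) = √81766.1940 = 285.947887
L = 7 × 285.947887 = 2001.635209
V = π·1² × L = 3.141593 × 2001.635209 = 6288.322466

L=2001.635 V=6288.322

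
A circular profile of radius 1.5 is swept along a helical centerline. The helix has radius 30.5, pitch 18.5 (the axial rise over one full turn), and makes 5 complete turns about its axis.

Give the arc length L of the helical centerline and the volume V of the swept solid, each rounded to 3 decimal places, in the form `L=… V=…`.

2πR = 2π·30.5 = 191.637152
per-turn = √(191.637152² + 18.5²) = √(36724.7980 + 342.25) = √37067.0480 = 192.528045
L = 5 × 192.528045 = 962.640223
V = π·1.5² × L = 7.068583 × 962.640223 = 6804.502770

L=962.640 V=6804.503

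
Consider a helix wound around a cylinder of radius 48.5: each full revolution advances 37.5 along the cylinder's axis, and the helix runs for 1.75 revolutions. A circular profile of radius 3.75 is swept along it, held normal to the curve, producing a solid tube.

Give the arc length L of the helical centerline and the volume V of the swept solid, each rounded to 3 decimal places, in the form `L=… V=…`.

2πR = 2π·48.5 = 304.734487
per-turn = √(304.734487² + 37.5²) = √(92863.1078 + 1406.25) = √94269.3578 = 307.033154
L = 1.75 × 307.033154 = 537.308020
V = π·3.75² × L = 44.178647 × 537.308020 = 23737.541177

L=537.308 V=23737.541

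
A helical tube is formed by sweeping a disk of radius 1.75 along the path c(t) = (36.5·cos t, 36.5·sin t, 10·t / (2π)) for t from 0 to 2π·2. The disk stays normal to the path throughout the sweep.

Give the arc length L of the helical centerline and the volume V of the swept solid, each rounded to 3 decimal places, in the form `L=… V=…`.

L=459.108 V=4417.140

2πR = 2π·36.5 = 229.336264
per-turn = √(229.336264² + 10²) = √(52595.1219 + 100) = √52695.1219 = 229.554181
L = 2 × 229.554181 = 459.108361
V = π·1.75² × L = 9.621128 × 459.108361 = 4417.140081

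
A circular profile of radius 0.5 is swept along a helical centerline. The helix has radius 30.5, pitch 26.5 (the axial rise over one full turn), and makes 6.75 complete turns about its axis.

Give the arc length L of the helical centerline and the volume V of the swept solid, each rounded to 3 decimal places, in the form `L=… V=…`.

L=1305.860 V=1025.620

2πR = 2π·30.5 = 191.637152
per-turn = √(191.637152² + 26.5²) = √(36724.7980 + 702.25) = √37427.0480 = 193.460714
L = 6.75 × 193.460714 = 1305.859822
V = π·0.5² × L = 0.785398 × 1305.859822 = 1025.619905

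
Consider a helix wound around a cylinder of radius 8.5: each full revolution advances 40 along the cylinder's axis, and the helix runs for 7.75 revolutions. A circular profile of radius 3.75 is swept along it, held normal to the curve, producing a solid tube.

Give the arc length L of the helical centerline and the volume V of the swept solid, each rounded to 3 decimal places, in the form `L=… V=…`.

2πR = 2π·8.5 = 53.407075
per-turn = √(53.407075² + 40²) = √(2852.3157 + 1600) = √4452.3157 = 66.725675
L = 7.75 × 66.725675 = 517.123979
V = π·3.75² × L = 44.178647 × 517.123979 = 22845.837580

L=517.124 V=22845.838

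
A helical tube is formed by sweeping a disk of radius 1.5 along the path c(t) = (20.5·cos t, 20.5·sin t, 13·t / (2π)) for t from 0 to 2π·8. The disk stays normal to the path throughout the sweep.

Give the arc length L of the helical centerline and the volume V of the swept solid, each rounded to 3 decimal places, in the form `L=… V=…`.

L=1035.677 V=7320.772

2πR = 2π·20.5 = 128.805299
per-turn = √(128.805299² + 13²) = √(16590.8050 + 169) = √16759.8050 = 129.459666
L = 8 × 129.459666 = 1035.677324
V = π·1.5² × L = 7.068583 × 1035.677324 = 7320.771615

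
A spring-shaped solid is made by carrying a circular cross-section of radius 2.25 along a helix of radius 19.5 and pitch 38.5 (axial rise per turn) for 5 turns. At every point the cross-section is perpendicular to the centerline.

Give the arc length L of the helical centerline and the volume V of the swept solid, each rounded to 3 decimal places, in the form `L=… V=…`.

2πR = 2π·19.5 = 122.522113
per-turn = √(122.522113² + 38.5²) = √(15011.6683 + 1482.25) = √16493.9183 = 128.428651
L = 5 × 128.428651 = 642.143253
V = π·2.25² × L = 15.904313 × 642.143253 = 10212.847163

L=642.143 V=10212.847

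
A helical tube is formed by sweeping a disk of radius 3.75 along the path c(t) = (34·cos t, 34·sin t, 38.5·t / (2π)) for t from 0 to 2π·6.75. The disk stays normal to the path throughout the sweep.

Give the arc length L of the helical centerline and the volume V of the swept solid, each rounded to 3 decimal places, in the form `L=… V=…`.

2πR = 2π·34 = 213.628300
per-turn = √(213.628300² + 38.5²) = √(45637.0508 + 1482.25) = √47119.3008 = 217.069806
L = 6.75 × 217.069806 = 1465.221192
V = π·3.75² × L = 44.178647 × 1465.221192 = 64731.489350

L=1465.221 V=64731.489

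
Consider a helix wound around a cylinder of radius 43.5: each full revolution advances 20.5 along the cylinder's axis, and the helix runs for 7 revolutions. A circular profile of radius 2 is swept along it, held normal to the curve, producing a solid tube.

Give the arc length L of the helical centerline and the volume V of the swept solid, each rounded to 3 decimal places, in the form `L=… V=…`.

2πR = 2π·43.5 = 273.318561
per-turn = √(273.318561² + 20.5²) = √(74703.0357 + 420.25) = √75123.2857 = 274.086274
L = 7 × 274.086274 = 1918.603919
V = π·2² × L = 12.566371 × 1918.603919 = 24109.887914

L=1918.604 V=24109.888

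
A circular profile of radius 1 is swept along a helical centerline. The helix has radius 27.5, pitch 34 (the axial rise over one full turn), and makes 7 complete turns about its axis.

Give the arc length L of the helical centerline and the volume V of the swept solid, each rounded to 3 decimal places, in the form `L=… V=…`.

2πR = 2π·27.5 = 172.787596
per-turn = √(172.787596² + 34²) = √(29855.5533 + 1156) = √31011.5533 = 176.100975
L = 7 × 176.100975 = 1232.706823
V = π·1² × L = 3.141593 × 1232.706823 = 3872.662700

L=1232.707 V=3872.663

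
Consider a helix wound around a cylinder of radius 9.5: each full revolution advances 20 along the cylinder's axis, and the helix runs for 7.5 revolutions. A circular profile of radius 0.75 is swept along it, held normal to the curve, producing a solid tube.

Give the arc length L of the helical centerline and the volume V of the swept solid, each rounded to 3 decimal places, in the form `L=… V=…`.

L=472.138 V=834.337

2πR = 2π·9.5 = 59.690260
per-turn = √(59.690260² + 20²) = √(3562.9272 + 400) = √3962.9272 = 62.951785
L = 7.5 × 62.951785 = 472.138385
V = π·0.75² × L = 1.767146 × 472.138385 = 834.337396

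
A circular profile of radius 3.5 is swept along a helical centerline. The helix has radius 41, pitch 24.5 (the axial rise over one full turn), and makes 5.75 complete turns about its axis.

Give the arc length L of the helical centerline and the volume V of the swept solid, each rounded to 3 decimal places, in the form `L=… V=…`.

L=1487.945 V=57262.827

2πR = 2π·41 = 257.610598
per-turn = √(257.610598² + 24.5²) = √(66363.2200 + 600.25) = √66963.4700 = 258.773009
L = 5.75 × 258.773009 = 1487.944800
V = π·3.5² × L = 38.484510 × 1487.944800 = 57262.826529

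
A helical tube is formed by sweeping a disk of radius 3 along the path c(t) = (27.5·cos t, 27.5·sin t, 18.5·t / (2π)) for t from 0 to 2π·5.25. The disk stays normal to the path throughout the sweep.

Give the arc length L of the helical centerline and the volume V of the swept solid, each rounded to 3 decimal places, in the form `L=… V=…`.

L=912.320 V=25795.227

2πR = 2π·27.5 = 172.787596
per-turn = √(172.787596² + 18.5²) = √(29855.5533 + 342.25) = √30197.8033 = 173.775152
L = 5.25 × 173.775152 = 912.319546
V = π·3² × L = 28.274334 × 912.319546 = 25795.227448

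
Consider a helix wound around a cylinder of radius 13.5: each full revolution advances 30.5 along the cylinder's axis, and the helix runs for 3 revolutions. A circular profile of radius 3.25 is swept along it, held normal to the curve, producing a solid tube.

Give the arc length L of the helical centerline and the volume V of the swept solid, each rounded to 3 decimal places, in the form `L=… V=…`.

L=270.420 V=8973.351

2πR = 2π·13.5 = 84.823002
per-turn = √(84.823002² + 30.5²) = √(7194.9416 + 930.25) = √8125.1916 = 90.139845
L = 3 × 90.139845 = 270.419534
V = π·3.25² × L = 33.183072 × 270.419534 = 8973.350983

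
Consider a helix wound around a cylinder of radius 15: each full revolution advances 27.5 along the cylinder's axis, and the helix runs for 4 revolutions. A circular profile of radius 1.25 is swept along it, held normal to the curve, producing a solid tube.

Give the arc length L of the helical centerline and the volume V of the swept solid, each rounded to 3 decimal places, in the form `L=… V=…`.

L=392.711 V=1927.718

2πR = 2π·15 = 94.247780
per-turn = √(94.247780² + 27.5²) = √(8882.6440 + 756.25) = √9638.8940 = 98.177869
L = 4 × 98.177869 = 392.711476
V = π·1.25² × L = 4.908739 × 392.711476 = 1927.717950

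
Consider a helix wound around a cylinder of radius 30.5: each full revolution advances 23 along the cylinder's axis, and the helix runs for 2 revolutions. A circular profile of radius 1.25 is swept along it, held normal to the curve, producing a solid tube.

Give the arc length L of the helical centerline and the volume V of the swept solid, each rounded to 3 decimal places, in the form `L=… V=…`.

L=386.025 V=1894.895

2πR = 2π·30.5 = 191.637152
per-turn = √(191.637152² + 23²) = √(36724.7980 + 529) = √37253.7980 = 193.012430
L = 2 × 193.012430 = 386.024859
V = π·1.25² × L = 4.908739 × 386.024859 = 1894.895096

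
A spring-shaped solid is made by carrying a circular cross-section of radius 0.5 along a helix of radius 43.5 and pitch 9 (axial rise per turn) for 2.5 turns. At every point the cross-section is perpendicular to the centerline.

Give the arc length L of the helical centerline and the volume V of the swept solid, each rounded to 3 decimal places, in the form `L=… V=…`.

L=683.667 V=536.951

2πR = 2π·43.5 = 273.318561
per-turn = √(273.318561² + 9²) = √(74703.0357 + 81) = √74784.0357 = 273.466699
L = 2.5 × 273.466699 = 683.666749
V = π·0.5² × L = 0.785398 × 683.666749 = 536.950609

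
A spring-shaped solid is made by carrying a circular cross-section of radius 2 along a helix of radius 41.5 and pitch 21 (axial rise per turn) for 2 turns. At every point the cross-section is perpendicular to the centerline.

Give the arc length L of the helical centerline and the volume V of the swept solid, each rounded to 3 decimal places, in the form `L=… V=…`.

2πR = 2π·41.5 = 260.752190
per-turn = √(260.752190² + 21²) = √(67991.7047 + 441) = √68432.7047 = 261.596454
L = 2 × 261.596454 = 523.192908
V = π·2² × L = 12.566371 × 523.192908 = 6574.635983

L=523.193 V=6574.636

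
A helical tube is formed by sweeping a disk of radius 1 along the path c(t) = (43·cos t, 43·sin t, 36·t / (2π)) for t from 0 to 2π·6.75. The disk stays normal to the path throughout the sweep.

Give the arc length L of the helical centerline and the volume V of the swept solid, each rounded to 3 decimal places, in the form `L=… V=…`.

L=1839.813 V=5779.942

2πR = 2π·43 = 270.176968
per-turn = √(270.176968² + 36²) = √(72995.5942 + 1296) = √74291.5942 = 272.564844
L = 6.75 × 272.564844 = 1839.812697
V = π·1² × L = 3.141593 × 1839.812697 = 5779.942052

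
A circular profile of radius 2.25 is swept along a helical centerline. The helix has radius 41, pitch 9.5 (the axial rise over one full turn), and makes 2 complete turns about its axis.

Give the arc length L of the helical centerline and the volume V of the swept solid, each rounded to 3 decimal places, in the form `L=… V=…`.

2πR = 2π·41 = 257.610598
per-turn = √(257.610598² + 9.5²) = √(66363.2200 + 90.25) = √66453.4700 = 257.785706
L = 2 × 257.785706 = 515.571411
V = π·2.25² × L = 15.904313 × 515.571411 = 8199.808998

L=515.571 V=8199.809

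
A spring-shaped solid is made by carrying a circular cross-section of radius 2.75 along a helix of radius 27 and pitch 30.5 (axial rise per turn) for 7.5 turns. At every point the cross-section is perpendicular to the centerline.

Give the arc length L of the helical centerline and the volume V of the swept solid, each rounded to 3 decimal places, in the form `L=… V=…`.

L=1292.745 V=30713.405

2πR = 2π·27 = 169.646003
per-turn = √(169.646003² + 30.5²) = √(28779.7664 + 930.25) = √29710.0164 = 172.365938
L = 7.5 × 172.365938 = 1292.744532
V = π·2.75² × L = 23.758294 × 1292.744532 = 30713.405225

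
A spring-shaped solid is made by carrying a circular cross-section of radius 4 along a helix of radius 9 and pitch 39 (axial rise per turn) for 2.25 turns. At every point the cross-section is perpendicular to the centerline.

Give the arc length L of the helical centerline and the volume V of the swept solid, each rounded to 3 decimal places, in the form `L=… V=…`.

2πR = 2π·9 = 56.548668
per-turn = √(56.548668² + 39²) = √(3197.7518 + 1521) = √4718.7518 = 68.693172
L = 2.25 × 68.693172 = 154.559636
V = π·4² × L = 50.265482 × 154.559636 = 7769.014678

L=154.560 V=7769.015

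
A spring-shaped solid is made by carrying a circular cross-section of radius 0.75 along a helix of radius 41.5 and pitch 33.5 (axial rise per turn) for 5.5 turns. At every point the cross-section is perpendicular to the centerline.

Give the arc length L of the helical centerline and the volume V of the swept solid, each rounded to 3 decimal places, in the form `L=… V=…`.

L=1445.924 V=2555.159

2πR = 2π·41.5 = 260.752190
per-turn = √(260.752190² + 33.5²) = √(67991.7047 + 1122.25) = √69113.9547 = 262.895330
L = 5.5 × 262.895330 = 1445.924317
V = π·0.75² × L = 1.767146 × 1445.924317 = 2555.159182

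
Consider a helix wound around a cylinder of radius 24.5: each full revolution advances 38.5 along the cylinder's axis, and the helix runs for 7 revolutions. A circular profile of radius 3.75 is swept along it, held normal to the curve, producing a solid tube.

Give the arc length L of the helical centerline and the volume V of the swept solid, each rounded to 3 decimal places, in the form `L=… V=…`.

L=1110.756 V=49071.706

2πR = 2π·24.5 = 153.938040
per-turn = √(153.938040² + 38.5²) = √(23696.9202 + 1482.25) = √25179.1702 = 158.679457
L = 7 × 158.679457 = 1110.756201
V = π·3.75² × L = 44.178647 × 1110.756201 = 49071.705766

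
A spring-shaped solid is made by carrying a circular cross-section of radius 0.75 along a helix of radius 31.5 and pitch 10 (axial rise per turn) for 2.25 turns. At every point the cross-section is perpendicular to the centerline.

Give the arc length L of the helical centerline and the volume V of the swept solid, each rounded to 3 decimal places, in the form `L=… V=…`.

L=445.889 V=787.951

2πR = 2π·31.5 = 197.920337
per-turn = √(197.920337² + 10²) = √(39172.4599 + 100) = √39272.4599 = 198.172803
L = 2.25 × 198.172803 = 445.888807
V = π·0.75² × L = 1.767146 × 445.888807 = 787.950562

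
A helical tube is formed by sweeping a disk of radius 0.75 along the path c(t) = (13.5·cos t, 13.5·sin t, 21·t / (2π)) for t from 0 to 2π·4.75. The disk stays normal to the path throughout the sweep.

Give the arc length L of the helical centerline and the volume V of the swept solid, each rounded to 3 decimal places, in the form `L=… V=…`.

L=415.073 V=733.495

2πR = 2π·13.5 = 84.823002
per-turn = √(84.823002² + 21²) = √(7194.9416 + 441) = √7635.9416 = 87.383875
L = 4.75 × 87.383875 = 415.073406
V = π·0.75² × L = 1.767146 × 415.073406 = 733.495255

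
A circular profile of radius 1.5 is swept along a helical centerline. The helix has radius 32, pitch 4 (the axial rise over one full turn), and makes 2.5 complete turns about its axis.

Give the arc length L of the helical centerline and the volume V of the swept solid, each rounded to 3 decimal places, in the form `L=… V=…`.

2πR = 2π·32 = 201.061930
per-turn = √(201.061930² + 4²) = √(40425.8996 + 16) = √40441.8996 = 201.101715
L = 2.5 × 201.101715 = 502.754287
V = π·1.5² × L = 7.068583 × 502.754287 = 3553.760640

L=502.754 V=3553.761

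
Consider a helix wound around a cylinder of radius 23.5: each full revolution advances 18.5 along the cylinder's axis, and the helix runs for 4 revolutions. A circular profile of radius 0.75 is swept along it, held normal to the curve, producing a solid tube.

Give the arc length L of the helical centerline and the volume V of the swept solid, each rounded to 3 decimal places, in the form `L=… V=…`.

2πR = 2π·23.5 = 147.654855
per-turn = √(147.654855² + 18.5²) = √(21801.9561 + 342.25) = √22144.2061 = 148.809294
L = 4 × 148.809294 = 595.237178
V = π·0.75² × L = 1.767146 × 595.237178 = 1051.870919

L=595.237 V=1051.871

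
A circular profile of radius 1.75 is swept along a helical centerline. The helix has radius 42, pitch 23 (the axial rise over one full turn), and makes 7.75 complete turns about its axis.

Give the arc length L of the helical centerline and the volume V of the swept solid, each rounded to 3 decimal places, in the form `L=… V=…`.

L=2052.930 V=19751.501

2πR = 2π·42 = 263.893783
per-turn = √(263.893783² + 23²) = √(69639.9287 + 529) = √70168.9287 = 264.894184
L = 7.75 × 264.894184 = 2052.929925
V = π·1.75² × L = 9.621128 × 2052.929925 = 19751.500561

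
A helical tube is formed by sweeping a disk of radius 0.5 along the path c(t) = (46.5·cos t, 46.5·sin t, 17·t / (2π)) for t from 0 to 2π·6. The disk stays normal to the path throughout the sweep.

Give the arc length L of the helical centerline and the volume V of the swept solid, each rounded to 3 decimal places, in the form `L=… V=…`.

L=1755.974 V=1379.138

2πR = 2π·46.5 = 292.168117
per-turn = √(292.168117² + 17²) = √(85362.2085 + 289) = √85651.2085 = 292.662277
L = 6 × 292.662277 = 1755.973663
V = π·0.5² × L = 0.785398 × 1755.973663 = 1379.138490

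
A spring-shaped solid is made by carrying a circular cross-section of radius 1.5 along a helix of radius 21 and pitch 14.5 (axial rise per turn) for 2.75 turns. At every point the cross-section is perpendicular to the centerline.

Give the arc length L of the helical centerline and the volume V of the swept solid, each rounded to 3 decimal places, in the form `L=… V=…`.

L=365.038 V=2580.304

2πR = 2π·21 = 131.946891
per-turn = √(131.946891² + 14.5²) = √(17409.9822 + 210.25) = √17620.2322 = 132.741223
L = 2.75 × 132.741223 = 365.038362
V = π·1.5² × L = 7.068583 × 365.038362 = 2580.304132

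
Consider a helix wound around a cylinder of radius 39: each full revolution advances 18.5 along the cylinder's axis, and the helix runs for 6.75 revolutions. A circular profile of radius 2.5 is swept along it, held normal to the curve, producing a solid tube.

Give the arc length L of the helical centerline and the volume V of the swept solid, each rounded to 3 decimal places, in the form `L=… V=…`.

L=1658.756 V=32569.591

2πR = 2π·39 = 245.044227
per-turn = √(245.044227² + 18.5²) = √(60046.6732 + 342.25) = √60388.9232 = 245.741578
L = 6.75 × 245.741578 = 1658.755652
V = π·2.5² × L = 19.634954 × 1658.755652 = 32569.591060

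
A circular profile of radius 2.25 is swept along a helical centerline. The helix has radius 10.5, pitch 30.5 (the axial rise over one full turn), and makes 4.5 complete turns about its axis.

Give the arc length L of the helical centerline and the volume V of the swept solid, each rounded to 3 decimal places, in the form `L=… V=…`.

L=327.071 V=5201.843

2πR = 2π·10.5 = 65.973446
per-turn = √(65.973446² + 30.5²) = √(4352.4955 + 930.25) = √5282.7455 = 72.682498
L = 4.5 × 72.682498 = 327.071242
V = π·2.25² × L = 15.904313 × 327.071242 = 5201.843340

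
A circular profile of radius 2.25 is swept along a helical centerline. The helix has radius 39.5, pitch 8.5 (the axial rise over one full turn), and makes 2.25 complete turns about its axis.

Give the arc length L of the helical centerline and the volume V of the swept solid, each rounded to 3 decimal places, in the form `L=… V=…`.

L=558.745 V=8886.463

2πR = 2π·39.5 = 248.185820
per-turn = √(248.185820² + 8.5²) = √(61596.2011 + 72.25) = √61668.4511 = 248.331333
L = 2.25 × 248.331333 = 558.745500
V = π·2.25² × L = 15.904313 × 558.745500 = 8886.463209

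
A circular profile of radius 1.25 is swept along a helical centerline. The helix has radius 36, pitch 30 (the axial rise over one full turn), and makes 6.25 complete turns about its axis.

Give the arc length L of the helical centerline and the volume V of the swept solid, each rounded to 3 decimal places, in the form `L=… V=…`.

2πR = 2π·36 = 226.194671
per-turn = √(226.194671² + 30²) = √(51164.0292 + 900) = √52064.0292 = 228.175435
L = 6.25 × 228.175435 = 1426.096470
V = π·1.25² × L = 4.908739 × 1426.096470 = 7000.334676

L=1426.096 V=7000.335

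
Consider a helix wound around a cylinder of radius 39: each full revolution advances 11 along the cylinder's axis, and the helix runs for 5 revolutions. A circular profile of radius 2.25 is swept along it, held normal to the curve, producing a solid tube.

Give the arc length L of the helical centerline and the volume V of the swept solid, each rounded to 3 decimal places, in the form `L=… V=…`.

L=1226.455 V=19505.924

2πR = 2π·39 = 245.044227
per-turn = √(245.044227² + 11²) = √(60046.6732 + 121) = √60167.6732 = 245.290997
L = 5 × 245.290997 = 1226.454985
V = π·2.25² × L = 15.904313 × 1226.454985 = 19505.923722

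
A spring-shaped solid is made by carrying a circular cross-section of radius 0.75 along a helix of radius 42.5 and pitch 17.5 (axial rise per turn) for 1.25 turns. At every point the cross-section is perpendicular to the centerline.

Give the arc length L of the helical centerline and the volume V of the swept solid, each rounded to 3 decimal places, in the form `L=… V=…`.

2πR = 2π·42.5 = 267.035376
per-turn = √(267.035376² + 17.5²) = √(71307.8918 + 306.25) = √71614.1418 = 267.608187
L = 1.25 × 267.608187 = 334.510234
V = π·0.75² × L = 1.767146 × 334.510234 = 591.128377

L=334.510 V=591.128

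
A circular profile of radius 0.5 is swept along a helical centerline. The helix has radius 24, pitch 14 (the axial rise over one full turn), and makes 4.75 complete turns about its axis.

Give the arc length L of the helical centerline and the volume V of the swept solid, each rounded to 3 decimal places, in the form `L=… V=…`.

2πR = 2π·24 = 150.796447
per-turn = √(150.796447² + 14²) = √(22739.5685 + 196) = √22935.5685 = 151.444936
L = 4.75 × 151.444936 = 719.363444
V = π·0.5² × L = 0.785398 × 719.363444 = 564.986728

L=719.363 V=564.987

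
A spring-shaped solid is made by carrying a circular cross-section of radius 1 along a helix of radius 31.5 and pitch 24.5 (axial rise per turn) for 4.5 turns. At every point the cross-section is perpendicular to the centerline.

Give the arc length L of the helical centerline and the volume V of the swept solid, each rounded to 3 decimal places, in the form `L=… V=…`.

2πR = 2π·31.5 = 197.920337
per-turn = √(197.920337² + 24.5²) = √(39172.4599 + 600.25) = √39772.7099 = 199.430965
L = 4.5 × 199.430965 = 897.439343
V = π·1² × L = 3.141593 × 897.439343 = 2819.388848

L=897.439 V=2819.389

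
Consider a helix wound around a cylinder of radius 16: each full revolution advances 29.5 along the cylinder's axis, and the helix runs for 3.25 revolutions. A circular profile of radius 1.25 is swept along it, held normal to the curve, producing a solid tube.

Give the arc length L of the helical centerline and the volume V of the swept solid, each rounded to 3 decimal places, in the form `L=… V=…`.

L=340.502 V=1671.436

2πR = 2π·16 = 100.530965
per-turn = √(100.530965² + 29.5²) = √(10106.4749 + 870.25) = √10976.7249 = 104.769866
L = 3.25 × 104.769866 = 340.502066
V = π·1.25² × L = 4.908739 × 340.502066 = 1671.435607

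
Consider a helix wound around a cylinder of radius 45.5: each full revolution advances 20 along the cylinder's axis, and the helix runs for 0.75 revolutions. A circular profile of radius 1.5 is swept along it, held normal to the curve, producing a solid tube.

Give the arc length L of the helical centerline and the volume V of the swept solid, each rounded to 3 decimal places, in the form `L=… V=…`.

L=214.938 V=1519.305

2πR = 2π·45.5 = 285.884931
per-turn = √(285.884931² + 20²) = √(81730.1940 + 400) = √82130.1940 = 286.583660
L = 0.75 × 286.583660 = 214.937745
V = π·1.5² × L = 7.068583 × 214.937745 = 1519.305390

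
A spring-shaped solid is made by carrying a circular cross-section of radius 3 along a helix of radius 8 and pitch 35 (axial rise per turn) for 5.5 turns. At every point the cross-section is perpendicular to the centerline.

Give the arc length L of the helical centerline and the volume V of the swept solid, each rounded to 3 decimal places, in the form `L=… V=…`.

2πR = 2π·8 = 50.265482
per-turn = √(50.265482² + 35²) = √(2526.6187 + 1225) = √3751.6187 = 61.250459
L = 5.5 × 61.250459 = 336.877524
V = π·3² × L = 28.274334 × 336.877524 = 9524.987604

L=336.878 V=9524.988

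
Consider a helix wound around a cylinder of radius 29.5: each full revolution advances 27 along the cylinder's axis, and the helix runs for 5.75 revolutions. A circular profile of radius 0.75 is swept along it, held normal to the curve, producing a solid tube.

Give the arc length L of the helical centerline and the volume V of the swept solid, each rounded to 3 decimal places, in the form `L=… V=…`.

2πR = 2π·29.5 = 185.353967
per-turn = √(185.353967² + 27²) = √(34356.0929 + 729) = √35085.0929 = 187.310152
L = 5.75 × 187.310152 = 1077.033372
V = π·0.75² × L = 1.767146 × 1077.033372 = 1903.275073

L=1077.033 V=1903.275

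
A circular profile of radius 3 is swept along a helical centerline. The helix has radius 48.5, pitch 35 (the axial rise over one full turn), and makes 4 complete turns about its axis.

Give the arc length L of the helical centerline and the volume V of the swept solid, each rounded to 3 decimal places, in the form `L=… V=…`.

2πR = 2π·48.5 = 304.734487
per-turn = √(304.734487² + 35²) = √(92863.1078 + 1225) = √94088.1078 = 306.737849
L = 4 × 306.737849 = 1226.951395
V = π·3² × L = 28.274334 × 1226.951395 = 34691.233391

L=1226.951 V=34691.233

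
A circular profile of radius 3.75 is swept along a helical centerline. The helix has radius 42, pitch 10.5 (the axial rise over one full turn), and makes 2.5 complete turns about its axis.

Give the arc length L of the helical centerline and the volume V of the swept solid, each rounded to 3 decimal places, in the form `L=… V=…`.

L=660.256 V=29169.238

2πR = 2π·42 = 263.893783
per-turn = √(263.893783² + 10.5²) = √(69639.9287 + 110.25) = √69750.1787 = 264.102591
L = 2.5 × 264.102591 = 660.256478
V = π·3.75² × L = 44.178647 × 660.256478 = 29169.237662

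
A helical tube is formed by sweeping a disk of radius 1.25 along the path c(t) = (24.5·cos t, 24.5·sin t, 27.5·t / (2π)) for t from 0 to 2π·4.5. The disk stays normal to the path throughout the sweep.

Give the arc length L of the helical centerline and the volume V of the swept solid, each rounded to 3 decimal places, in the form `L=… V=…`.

L=703.688 V=3454.220

2πR = 2π·24.5 = 153.938040
per-turn = √(153.938040² + 27.5²) = √(23696.9202 + 756.25) = √24453.1702 = 156.375094
L = 4.5 × 156.375094 = 703.687925
V = π·1.25² × L = 4.908739 × 703.687925 = 3454.220025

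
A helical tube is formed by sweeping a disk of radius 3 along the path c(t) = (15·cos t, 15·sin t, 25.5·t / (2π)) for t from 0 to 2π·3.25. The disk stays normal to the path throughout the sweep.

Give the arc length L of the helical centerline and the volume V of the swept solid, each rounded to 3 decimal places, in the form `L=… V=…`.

L=317.319 V=8971.976

2πR = 2π·15 = 94.247780
per-turn = √(94.247780² + 25.5²) = √(8882.6440 + 650.25) = √9532.8940 = 97.636540
L = 3.25 × 97.636540 = 317.318755
V = π·3² × L = 28.274334 × 317.318755 = 8971.976434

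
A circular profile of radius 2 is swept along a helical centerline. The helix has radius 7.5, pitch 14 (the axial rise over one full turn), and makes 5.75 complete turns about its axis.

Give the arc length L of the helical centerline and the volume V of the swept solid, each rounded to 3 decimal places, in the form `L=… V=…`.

2πR = 2π·7.5 = 47.123890
per-turn = √(47.123890² + 14²) = √(2220.6610 + 196) = √2416.6610 = 49.159546
L = 5.75 × 49.159546 = 282.667391
V = π·2² × L = 12.566371 × 282.667391 = 3552.103197

L=282.667 V=3552.103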